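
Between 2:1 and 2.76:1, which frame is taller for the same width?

2:1

2 and 2.76; 2.76 > 2. The smaller width-to-height ratio is the taller frame.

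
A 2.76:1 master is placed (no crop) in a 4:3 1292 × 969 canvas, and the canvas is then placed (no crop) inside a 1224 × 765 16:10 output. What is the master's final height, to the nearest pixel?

Inside the 1292×969 canvas the master is width-limited at 1292.00 × 468.12.
Second fit — the 4:3 canvas into 1224×765 spans the height: 1020.00 × 765.00 (×0.7895 from 1292×969).
The master scales with it: height 468.12 × 0.7895 ≈ 369.57.

370 px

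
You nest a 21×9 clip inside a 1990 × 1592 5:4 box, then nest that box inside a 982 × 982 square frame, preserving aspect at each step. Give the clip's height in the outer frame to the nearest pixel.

21×9 in 1990×1592: fills the width, so the clip is 1990.00 × 852.86.
5:4 in 982×982: fills the width, so the intermediate becomes 982.00 × 785.60 — a scale of ×0.4935.
Applying the same ×0.4935: 852.86 → 420.86.

421 px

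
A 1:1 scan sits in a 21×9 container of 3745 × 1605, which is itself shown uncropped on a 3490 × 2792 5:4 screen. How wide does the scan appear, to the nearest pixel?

First fit — 1:1 into 3745×1605 spans the height: 1605.00 × 1605.00.
The 21×9 canvas is width-limited in 3490×2792, giving 3490.00 × 1495.71; scale factor 0.9319.
So the scan's width is 1605.00 × 0.9319 ≈ 1495.71.

1496 px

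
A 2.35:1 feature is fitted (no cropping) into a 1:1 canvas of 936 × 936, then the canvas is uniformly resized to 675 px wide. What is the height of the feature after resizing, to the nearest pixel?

287 px

At 936×936 the feature is width-limited, so height = 936 / 2.350 ≈ 398.30 px.
The frame scales by 675/936 = 0.7212; 398.30 × 0.7212 ≈ 287.23 px.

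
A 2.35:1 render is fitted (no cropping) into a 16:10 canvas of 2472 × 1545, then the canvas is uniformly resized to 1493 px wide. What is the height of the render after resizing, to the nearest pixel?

635 px

At 2472×1545 the render is width-limited, so height = 2472 / 2.350 ≈ 1051.91 px.
The frame scales by 1493/2472 = 0.6040; 1051.91 × 0.6040 ≈ 635.32 px.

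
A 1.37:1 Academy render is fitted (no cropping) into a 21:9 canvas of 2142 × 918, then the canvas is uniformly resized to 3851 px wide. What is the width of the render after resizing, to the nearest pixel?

2261 px

Fitted into 2142×918, the render spans the height; its width is 918 × 1.370 ≈ 1257.66 px.
The frame scales by 3851/2142 = 1.7979; 1257.66 × 1.7979 ≈ 2261.09 px.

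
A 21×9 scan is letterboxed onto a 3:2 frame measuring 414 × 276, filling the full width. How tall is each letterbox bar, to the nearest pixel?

49 px

Content height = 414 × 9/21 ≈ 177.43 px.
276 − 177.43 = 98.57 px of bars (49.29 each).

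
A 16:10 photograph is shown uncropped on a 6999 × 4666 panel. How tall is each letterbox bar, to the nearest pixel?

Since 1.600 > 1.500, the photograph is width-limited.
The photograph is 6999 × 10/16 ≈ 4374.38 px tall.
Leftover height: 4666 − 4374.38 = 291.62 px → 145.81 each side.

146 px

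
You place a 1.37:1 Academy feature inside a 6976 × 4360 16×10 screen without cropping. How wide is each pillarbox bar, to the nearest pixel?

1.37:1 Academy (1.370) < 16×10 (1.600), so the feature fills the height.
Content width = 4360 × 1.370 ≈ 5973.20 px.
6976 − 5973.20 = 1002.80 px of bars (501.40 each).

501 px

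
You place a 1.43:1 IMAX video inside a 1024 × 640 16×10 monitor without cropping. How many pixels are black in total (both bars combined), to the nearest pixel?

69632 pixels

Since 1.430 < 1.600, the video is height-limited.
The video is 640 × 1.430 ≈ 915.2000 px wide.
1024 − 915.2000 = 108.8000 px of bars.
Across the 640-px span: 108.8000 × 640 ≈ 69632 px.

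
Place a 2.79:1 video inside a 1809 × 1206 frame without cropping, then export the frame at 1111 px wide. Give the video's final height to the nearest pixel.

At 1809×1206 the video is width-limited, so height = 1809 / 2.790 ≈ 648.39 px.
Scaling 1809 → 1111 is ×0.6142, so the height becomes 648.39 × 0.6142 ≈ 398.21 px.

398 px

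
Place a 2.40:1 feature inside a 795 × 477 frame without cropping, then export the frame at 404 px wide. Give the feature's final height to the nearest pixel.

168 px

Fitted into 795×477, the feature spans the width; its height is 795 / 2.400 ≈ 331.25 px.
Scaling 795 → 404 is ×0.5082, so the height becomes 331.25 × 0.5082 ≈ 168.33 px.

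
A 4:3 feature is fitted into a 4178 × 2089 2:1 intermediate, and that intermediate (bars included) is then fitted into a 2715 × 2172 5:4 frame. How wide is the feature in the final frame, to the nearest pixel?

Inside the 4178×2089 canvas the feature is height-limited at 2785.33 × 2089.00.
Second fit — the 2:1 canvas into 2715×2172 spans the width: 2715.00 × 1357.50 (×0.6498 from 4178×2089).
The feature scales with it: width 2785.33 × 0.6498 ≈ 1810.00.

1810 px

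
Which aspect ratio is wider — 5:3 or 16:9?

5:3 = 1.667 and 16:9 = 1.778; 1.778 > 1.667.

16:9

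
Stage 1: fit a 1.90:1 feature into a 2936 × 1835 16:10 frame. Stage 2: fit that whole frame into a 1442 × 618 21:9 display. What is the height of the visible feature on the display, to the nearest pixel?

520 px

First fit — 1.90:1 into 2936×1835 spans the width: 2936.00 × 1545.26.
Second fit — the 16:10 canvas into 1442×618 spans the height: 988.80 × 618.00 (×0.3368 from 2936×1835).
So the feature's height is 1545.26 × 0.3368 ≈ 520.42.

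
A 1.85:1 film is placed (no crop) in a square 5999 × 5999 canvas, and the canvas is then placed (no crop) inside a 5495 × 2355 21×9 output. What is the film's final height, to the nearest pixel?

1273 px

First fit — 1.85:1 into 5999×5999 spans the width: 5999.00 × 3242.70.
Second fit — the square canvas into 5495×2355 spans the height: 2355.00 × 2355.00 (×0.3926 from 5999×5999).
Applying the same ×0.3926: 3242.70 → 1272.97.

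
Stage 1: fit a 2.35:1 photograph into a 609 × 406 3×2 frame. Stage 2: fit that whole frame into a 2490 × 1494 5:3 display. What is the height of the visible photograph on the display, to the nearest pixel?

954 px

Inside the 609×406 canvas the photograph is width-limited at 609.00 × 259.15.
Second fit — the 3×2 canvas into 2490×1494 spans the height: 2241.00 × 1494.00 (×3.6798 from 609×406).
So the photograph's height is 259.15 × 3.6798 ≈ 953.62.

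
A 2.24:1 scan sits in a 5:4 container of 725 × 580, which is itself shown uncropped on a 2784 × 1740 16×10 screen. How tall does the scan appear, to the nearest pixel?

971 px

Inside the 725×580 canvas the scan is width-limited at 725.00 × 323.66.
5:4 in 2784×1740: fills the height, so the intermediate becomes 2175.00 × 1740.00 — a scale of ×3.0000.
Applying the same ×3.0000: 323.66 → 970.98.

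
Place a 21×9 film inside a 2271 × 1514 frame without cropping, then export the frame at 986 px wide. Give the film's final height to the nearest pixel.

423 px

At 2271×1514 the film is width-limited, so height = 2271 × 9/21 ≈ 973.29 px.
The frame scales by 986/2271 = 0.4342; 973.29 × 0.4342 ≈ 422.57 px.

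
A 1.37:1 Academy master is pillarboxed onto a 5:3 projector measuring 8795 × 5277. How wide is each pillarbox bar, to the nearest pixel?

783 px

1.37:1 Academy is narrower than 5:3, so it spans the full height.
Content width = 5277 × 1.370 ≈ 7229.49 px.
Leftover width: 8795 − 7229.49 = 1565.51 px → 782.75 each side.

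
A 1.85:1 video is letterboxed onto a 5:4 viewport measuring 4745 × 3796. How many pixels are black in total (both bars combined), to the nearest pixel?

1.85:1 (1.850) > 5:4 (1.250), so the video fills the width.
Content height = 4745 / 1.850 ≈ 2564.8649 px.
Leftover height: 3796 − 2564.8649 = 1231.1351 px.
Bar area = 1231.1351 × 4745 ≈ 5841736 px.

5841736 pixels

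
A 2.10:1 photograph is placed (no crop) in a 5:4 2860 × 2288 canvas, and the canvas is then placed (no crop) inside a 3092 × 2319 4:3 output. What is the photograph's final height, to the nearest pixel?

First fit — 2.10:1 into 2860×2288 spans the width: 2860.00 × 1361.90.
Second fit — the 5:4 canvas into 3092×2319 spans the height: 2898.75 × 2319.00 (×1.0135 from 2860×2288).
Applying the same ×1.0135: 1361.90 → 1380.36.

1380 px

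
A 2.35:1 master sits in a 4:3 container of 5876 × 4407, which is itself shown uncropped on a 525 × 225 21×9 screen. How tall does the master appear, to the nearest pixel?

Inside the 5876×4407 canvas the master is width-limited at 5876.00 × 2500.43.
Second fit — the 4:3 canvas into 525×225 spans the height: 300.00 × 225.00 (×0.0511 from 5876×4407).
Applying the same ×0.0511: 2500.43 → 127.66.

128 px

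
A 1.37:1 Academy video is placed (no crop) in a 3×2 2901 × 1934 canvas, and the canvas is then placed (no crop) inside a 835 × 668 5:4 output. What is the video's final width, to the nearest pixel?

763 px

1.37:1 Academy in 2901×1934: fills the height, so the video is 2649.58 × 1934.00.
3×2 in 835×668: fills the width, so the intermediate becomes 835.00 × 556.67 — a scale of ×0.2878.
Applying the same ×0.2878: 2649.58 → 762.63.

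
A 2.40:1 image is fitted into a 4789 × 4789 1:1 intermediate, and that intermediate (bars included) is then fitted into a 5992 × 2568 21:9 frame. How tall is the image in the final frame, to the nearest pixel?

1070 px

2.40:1 in 4789×4789: fills the width, so the image is 4789.00 × 1995.42.
The 1:1 canvas is height-limited in 5992×2568, giving 2568.00 × 2568.00; scale factor 0.5362.
So the image's height is 1995.42 × 0.5362 ≈ 1070.00.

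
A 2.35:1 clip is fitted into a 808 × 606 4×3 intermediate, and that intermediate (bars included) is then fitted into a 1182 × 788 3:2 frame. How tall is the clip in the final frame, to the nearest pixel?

447 px

First fit — 2.35:1 into 808×606 spans the width: 808.00 × 343.83.
The 4×3 canvas is height-limited in 1182×788, giving 1050.67 × 788.00; scale factor 1.3003.
So the clip's height is 343.83 × 1.3003 ≈ 447.09.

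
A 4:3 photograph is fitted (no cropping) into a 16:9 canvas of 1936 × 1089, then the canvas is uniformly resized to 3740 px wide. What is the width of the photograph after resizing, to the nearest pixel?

2805 px

In the 1936×1089 frame the photograph fills the height: width = 1089 × 4/3 ≈ 1452.00 px.
Scaling 1936 → 3740 is ×1.9318, so the width becomes 1452.00 × 1.9318 ≈ 2805.00 px.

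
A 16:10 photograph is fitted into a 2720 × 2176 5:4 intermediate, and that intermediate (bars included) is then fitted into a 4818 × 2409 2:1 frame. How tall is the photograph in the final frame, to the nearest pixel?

First fit — 16:10 into 2720×2176 spans the width: 2720.00 × 1700.00.
The 5:4 canvas is height-limited in 4818×2409, giving 3011.25 × 2409.00; scale factor 1.1071.
Applying the same ×1.1071: 1700.00 → 1882.03.

1882 px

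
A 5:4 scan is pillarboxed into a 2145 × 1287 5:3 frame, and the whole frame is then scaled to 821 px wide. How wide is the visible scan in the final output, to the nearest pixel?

At 2145×1287 the scan is height-limited, so width = 1287 × 5/4 ≈ 1608.75 px.
Scaling 2145 → 821 is ×0.3828, so the width becomes 1608.75 × 0.3828 ≈ 615.75 px.

616 px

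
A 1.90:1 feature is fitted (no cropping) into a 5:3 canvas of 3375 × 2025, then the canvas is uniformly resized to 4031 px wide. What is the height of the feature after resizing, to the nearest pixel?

In the 3375×2025 frame the feature fills the width: height = 3375 / 1.900 ≈ 1776.32 px.
Resizing to 4031 px wide multiplies everything by 1.1944: 1776.32 → 2121.58 px.

2122 px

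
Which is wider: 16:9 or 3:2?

16:9 = 1.778 and 3:2 = 1.5; 1.778 > 1.5.

16:9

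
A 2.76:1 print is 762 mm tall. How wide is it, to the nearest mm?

2103 mm

762 × 2.760 = 2103.12.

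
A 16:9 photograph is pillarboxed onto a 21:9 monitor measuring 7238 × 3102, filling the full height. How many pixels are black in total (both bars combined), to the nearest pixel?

Content width = 3102 × 16/9 ≈ 5514.6667 px.
Leftover width: 7238 − 5514.6667 = 1723.3333 px.
Across the 3102-px span: 1723.3333 × 3102 ≈ 5345780 px.

5345780 pixels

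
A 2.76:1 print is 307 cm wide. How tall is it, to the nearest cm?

111 cm

Height = 307 / 2.760 = 111.23.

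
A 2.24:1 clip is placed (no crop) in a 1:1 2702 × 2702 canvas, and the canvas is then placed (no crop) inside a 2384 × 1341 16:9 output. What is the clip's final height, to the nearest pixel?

Inside the 2702×2702 canvas the clip is width-limited at 2702.00 × 1206.25.
Second fit — the 1:1 canvas into 2384×1341 spans the height: 1341.00 × 1341.00 (×0.4963 from 2702×2702).
So the clip's height is 1206.25 × 0.4963 ≈ 598.66.

599 px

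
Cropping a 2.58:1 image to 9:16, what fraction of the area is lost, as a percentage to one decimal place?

78.2%

Going from 2.58:1 to 9:16 means cutting width while keeping height.
(0.562)/(2.580) ≈ 0.218 of the area survives, leaving 78.20% discarded.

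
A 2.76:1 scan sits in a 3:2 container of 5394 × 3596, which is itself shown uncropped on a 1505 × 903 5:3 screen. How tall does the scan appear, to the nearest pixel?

First fit — 2.76:1 into 5394×3596 spans the width: 5394.00 × 1954.35.
The 3:2 canvas is height-limited in 1505×903, giving 1354.50 × 903.00; scale factor 0.2511.
Applying the same ×0.2511: 1954.35 → 490.76.

491 px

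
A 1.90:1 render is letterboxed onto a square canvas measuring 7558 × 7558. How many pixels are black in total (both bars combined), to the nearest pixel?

27058436 pixels

1.90:1 is wider than square, so it spans the full width.
The render is 7558 / 1.900 ≈ 3977.8947 px tall.
Leftover height: 7558 − 3977.8947 = 3580.1053 px.
Bar area = 3580.1053 × 7558 ≈ 27058436 px.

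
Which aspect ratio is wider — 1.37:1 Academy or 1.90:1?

1.37 and 1.9; 1.9 > 1.37.

1.90:1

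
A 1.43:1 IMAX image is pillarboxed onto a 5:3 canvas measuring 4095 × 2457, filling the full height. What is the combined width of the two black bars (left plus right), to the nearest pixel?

581 px

That makes the image 3513.51 px wide (2457 × 1.430).
4095 − 3513.51 = 581.49 px of bars.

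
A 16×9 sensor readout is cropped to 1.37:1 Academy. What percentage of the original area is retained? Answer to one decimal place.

Going from 16×9 to 1.37:1 Academy means cutting width while keeping height.
(1.370)/(1.778) ≈ 0.771 of the area survives.

77.1%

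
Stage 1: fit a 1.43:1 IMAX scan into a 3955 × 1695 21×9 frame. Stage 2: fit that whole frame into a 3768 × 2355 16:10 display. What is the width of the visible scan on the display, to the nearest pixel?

First fit — 1.43:1 IMAX into 3955×1695 spans the height: 2423.85 × 1695.00.
Second fit — the 21×9 canvas into 3768×2355 spans the width: 3768.00 × 1614.86 (×0.9527 from 3955×1695).
The scan scales with it: width 2423.85 × 0.9527 ≈ 2309.25.

2309 px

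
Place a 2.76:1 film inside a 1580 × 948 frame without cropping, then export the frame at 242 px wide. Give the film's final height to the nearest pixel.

At 1580×948 the film is width-limited, so height = 1580 / 2.760 ≈ 572.46 px.
Resizing to 242 px wide multiplies everything by 0.1532: 572.46 → 87.68 px.

88 px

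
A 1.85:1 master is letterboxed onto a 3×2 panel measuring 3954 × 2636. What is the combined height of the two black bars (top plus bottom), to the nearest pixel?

1.85:1 is wider than 3×2, so it spans the full width.
The master is 3954 / 1.850 ≈ 2137.30 px tall.
Black = 2636 − 2137.30 = 498.70 px.

499 px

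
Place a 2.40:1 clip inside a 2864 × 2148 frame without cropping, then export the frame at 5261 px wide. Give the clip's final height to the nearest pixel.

2192 px

At 2864×2148 the clip is width-limited, so height = 2864 / 2.400 ≈ 1193.33 px.
The frame scales by 5261/2864 = 1.8369; 1193.33 × 1.8369 ≈ 2192.08 px.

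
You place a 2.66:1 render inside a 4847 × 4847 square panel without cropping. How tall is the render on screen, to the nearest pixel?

Since 2.660 > 1.000, the render is width-limited.
That makes the image 1822.18 px tall (4847 / 2.660).

1822 px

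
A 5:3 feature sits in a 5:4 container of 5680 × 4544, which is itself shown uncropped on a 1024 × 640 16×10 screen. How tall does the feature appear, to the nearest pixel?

Inside the 5680×4544 canvas the feature is width-limited at 5680.00 × 3408.00.
The 5:4 canvas is height-limited in 1024×640, giving 800.00 × 640.00; scale factor 0.1408.
Applying the same ×0.1408: 3408.00 → 480.00.

480 px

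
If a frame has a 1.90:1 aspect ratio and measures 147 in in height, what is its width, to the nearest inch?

At 1.90:1, 147 × 1.900 ≈ 279.30.

279 in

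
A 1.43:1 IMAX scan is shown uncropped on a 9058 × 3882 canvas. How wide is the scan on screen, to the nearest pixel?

5551 px

1.43:1 IMAX (1.430) < 21×9 (2.333), so the scan fills the height.
Content width = 3882 × 1.430 ≈ 5551.26 px.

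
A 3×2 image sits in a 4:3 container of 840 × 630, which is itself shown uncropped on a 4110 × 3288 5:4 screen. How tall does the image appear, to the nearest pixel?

3×2 in 840×630: fills the width, so the image is 840.00 × 560.00.
Second fit — the 4:3 canvas into 4110×3288 spans the width: 4110.00 × 3082.50 (×4.8929 from 840×630).
Applying the same ×4.8929: 560.00 → 2740.00.

2740 px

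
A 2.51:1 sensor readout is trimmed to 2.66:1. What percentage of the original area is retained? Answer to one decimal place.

2.66:1 is wider than 2.51:1, so the crop keeps the full width and trims the height.
Fraction kept = (2.510)/(2.660) ≈ 94.36%.

94.4%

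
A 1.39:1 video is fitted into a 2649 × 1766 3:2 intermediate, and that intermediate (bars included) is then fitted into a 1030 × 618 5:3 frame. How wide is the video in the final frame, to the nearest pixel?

Inside the 2649×1766 canvas the video is height-limited at 2454.74 × 1766.00.
The 3:2 canvas is height-limited in 1030×618, giving 927.00 × 618.00; scale factor 0.3499.
So the video's width is 2454.74 × 0.3499 ≈ 859.02.

859 px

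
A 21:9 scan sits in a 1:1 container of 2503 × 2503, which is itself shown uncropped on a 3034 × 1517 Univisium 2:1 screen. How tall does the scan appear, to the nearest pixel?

Inside the 2503×2503 canvas the scan is width-limited at 2503.00 × 1072.71.
1:1 in 3034×1517: fills the height, so the intermediate becomes 1517.00 × 1517.00 — a scale of ×0.6061.
Applying the same ×0.6061: 1072.71 → 650.14.

650 px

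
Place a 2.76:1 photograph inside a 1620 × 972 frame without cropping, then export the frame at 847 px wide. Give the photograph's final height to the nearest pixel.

Fitted into 1620×972, the photograph spans the width; its height is 1620 / 2.760 ≈ 586.96 px.
The frame scales by 847/1620 = 0.5228; 586.96 × 0.5228 ≈ 306.88 px.

307 px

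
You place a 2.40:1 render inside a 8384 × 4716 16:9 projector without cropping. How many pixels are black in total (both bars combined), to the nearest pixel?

10250837 pixels

Since 2.400 > 1.778, the render is width-limited.
That makes the image 3493.3333 px tall (8384 / 2.400).
Black = 4716 − 3493.3333 = 1222.6667 px.
Across the 8384-px span: 1222.6667 × 8384 ≈ 10250837 px.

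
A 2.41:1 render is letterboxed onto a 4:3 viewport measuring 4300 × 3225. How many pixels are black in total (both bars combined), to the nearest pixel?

6195301 pixels

2.41:1 (2.410) > 4:3 (1.333), so the render fills the width.
Content height = 4300 / 2.410 ≈ 1784.2324 px.
Leftover height: 3225 − 1784.2324 = 1440.7676 px.
Across the 4300-px span: 1440.7676 × 4300 ≈ 6195301 px.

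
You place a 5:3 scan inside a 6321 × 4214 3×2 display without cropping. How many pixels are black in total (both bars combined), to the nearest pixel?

Since 1.667 > 1.500, the scan is width-limited.
That makes the image 3792.6000 px tall (6321 × 3/5).
Black = 4214 − 3792.6000 = 421.4000 px.
Across the 6321-px span: 421.4000 × 6321 ≈ 2663669 px.

2663669 pixels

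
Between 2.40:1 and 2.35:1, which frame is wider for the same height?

2.40:1

2.4 and 2.35; 2.4 > 2.35.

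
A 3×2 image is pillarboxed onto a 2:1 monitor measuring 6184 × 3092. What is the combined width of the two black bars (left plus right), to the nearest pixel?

1546 px

3×2 is narrower than 2:1, so it spans the full height.
Content width = 3092 × 3/2 ≈ 4638.00 px.
Black = 6184 − 4638.00 = 1546.00 px.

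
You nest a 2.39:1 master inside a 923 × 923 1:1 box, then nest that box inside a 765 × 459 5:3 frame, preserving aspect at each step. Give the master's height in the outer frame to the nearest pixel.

2.39:1 in 923×923: fills the width, so the master is 923.00 × 386.19.
Second fit — the 1:1 canvas into 765×459 spans the height: 459.00 × 459.00 (×0.4973 from 923×923).
So the master's height is 386.19 × 0.4973 ≈ 192.05.

192 px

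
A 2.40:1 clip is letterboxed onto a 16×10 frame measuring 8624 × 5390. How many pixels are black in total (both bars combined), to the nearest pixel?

2.40:1 (2.400) > 16×10 (1.600), so the clip fills the width.
The clip is 8624 / 2.400 ≈ 3593.3333 px tall.
Leftover height: 5390 − 3593.3333 = 1796.6667 px.
That's 1796.6667 × 8624 ≈ 15494453 black pixels.

15494453 pixels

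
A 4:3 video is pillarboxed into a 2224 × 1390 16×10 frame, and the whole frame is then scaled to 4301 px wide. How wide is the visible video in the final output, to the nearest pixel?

3584 px

In the 2224×1390 frame the video fills the height: width = 1390 × 4/3 ≈ 1853.33 px.
The frame scales by 4301/2224 = 1.9339; 1853.33 × 1.9339 ≈ 3584.17 px.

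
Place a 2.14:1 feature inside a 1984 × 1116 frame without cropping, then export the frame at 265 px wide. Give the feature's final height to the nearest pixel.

124 px

Fitted into 1984×1116, the feature spans the width; its height is 1984 / 2.140 ≈ 927.10 px.
Scaling 1984 → 265 is ×0.1336, so the height becomes 927.10 × 0.1336 ≈ 123.83 px.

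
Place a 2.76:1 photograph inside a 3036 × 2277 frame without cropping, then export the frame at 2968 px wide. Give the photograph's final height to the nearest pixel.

Fitted into 3036×2277, the photograph spans the width; its height is 3036 / 2.760 ≈ 1100.00 px.
The frame scales by 2968/3036 = 0.9776; 1100.00 × 0.9776 ≈ 1075.36 px.

1075 px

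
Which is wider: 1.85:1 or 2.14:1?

2.14:1

1.85 and 2.14; 2.14 > 1.85.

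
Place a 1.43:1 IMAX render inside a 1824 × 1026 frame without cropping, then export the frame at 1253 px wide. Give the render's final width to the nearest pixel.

1008 px

At 1824×1026 the render is height-limited, so width = 1026 × 1.430 ≈ 1467.18 px.
The frame scales by 1253/1824 = 0.6870; 1467.18 × 0.6870 ≈ 1007.88 px.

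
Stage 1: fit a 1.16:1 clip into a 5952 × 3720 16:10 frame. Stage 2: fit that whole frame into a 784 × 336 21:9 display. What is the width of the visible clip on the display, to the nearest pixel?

390 px

Inside the 5952×3720 canvas the clip is height-limited at 4315.20 × 3720.00.
16:10 in 784×336: fills the height, so the intermediate becomes 537.60 × 336.00 — a scale of ×0.0903.
The clip scales with it: width 4315.20 × 0.0903 ≈ 389.76.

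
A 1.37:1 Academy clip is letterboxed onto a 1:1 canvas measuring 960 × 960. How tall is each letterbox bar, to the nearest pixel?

Since 1.370 > 1.000, the clip is width-limited.
The clip is 960 / 1.370 ≈ 700.73 px tall.
Black = 960 − 700.73 = 259.27 px, or 129.64 per bar.

130 px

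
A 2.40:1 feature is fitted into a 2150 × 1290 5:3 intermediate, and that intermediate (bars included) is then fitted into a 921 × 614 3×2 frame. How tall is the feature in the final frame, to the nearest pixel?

384 px

Inside the 2150×1290 canvas the feature is width-limited at 2150.00 × 895.83.
5:3 in 921×614: fills the width, so the intermediate becomes 921.00 × 552.60 — a scale of ×0.4284.
The feature scales with it: height 895.83 × 0.4284 ≈ 383.75.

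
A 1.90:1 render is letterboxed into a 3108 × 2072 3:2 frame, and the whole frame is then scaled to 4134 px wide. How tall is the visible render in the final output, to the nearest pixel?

In the 3108×2072 frame the render fills the width: height = 3108 / 1.900 ≈ 1635.79 px.
Scaling 3108 → 4134 is ×1.3301, so the height becomes 1635.79 × 1.3301 ≈ 2175.79 px.

2176 px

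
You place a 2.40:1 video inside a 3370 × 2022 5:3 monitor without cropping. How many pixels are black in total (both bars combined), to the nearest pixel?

Since 2.400 > 1.667, the video is width-limited.
Content height = 3370 / 2.400 ≈ 1404.1667 px.
2022 − 1404.1667 = 617.8333 px of bars.
Across the 3370-px span: 617.8333 × 3370 ≈ 2082098 px.

2082098 pixels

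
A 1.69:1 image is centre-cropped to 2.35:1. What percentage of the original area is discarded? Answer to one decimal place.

28.1%

2.35:1 is wider than 1.69:1, so the crop keeps the full width and trims the height.
Area ratio = (1.690)/(2.350) = 71.91%; the remaining 28.09% is cropped out.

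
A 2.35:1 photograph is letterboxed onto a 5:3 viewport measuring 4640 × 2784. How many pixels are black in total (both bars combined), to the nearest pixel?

2.35:1 (2.350) > 5:3 (1.667), so the photograph fills the width.
That makes the image 1974.4681 px tall (4640 / 2.350).
Leftover height: 2784 − 1974.4681 = 809.5319 px.
Across the 4640-px span: 809.5319 × 4640 ≈ 3756228 px.

3756228 pixels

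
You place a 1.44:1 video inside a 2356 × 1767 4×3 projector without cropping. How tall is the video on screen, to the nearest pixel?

1636 px

Since 1.440 > 1.333, the video is width-limited.
The video is 2356 / 1.440 ≈ 1636.11 px tall.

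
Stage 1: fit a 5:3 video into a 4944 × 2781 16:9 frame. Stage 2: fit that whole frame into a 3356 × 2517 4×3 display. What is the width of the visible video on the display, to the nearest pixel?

3146 px

Inside the 4944×2781 canvas the video is height-limited at 4635.00 × 2781.00.
16:9 in 3356×2517: fills the width, so the intermediate becomes 3356.00 × 1887.75 — a scale of ×0.6788.
The video scales with it: width 4635.00 × 0.6788 ≈ 3146.25.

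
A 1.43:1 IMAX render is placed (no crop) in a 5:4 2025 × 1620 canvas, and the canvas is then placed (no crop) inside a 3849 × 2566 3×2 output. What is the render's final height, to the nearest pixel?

2243 px

First fit — 1.43:1 IMAX into 2025×1620 spans the width: 2025.00 × 1416.08.
5:4 in 3849×2566: fills the height, so the intermediate becomes 3207.50 × 2566.00 — a scale of ×1.5840.
So the render's height is 1416.08 × 1.5840 ≈ 2243.01.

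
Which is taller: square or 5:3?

square = 1 and 5:3 = 1.667; 1.667 > 1. The smaller width-to-height ratio is the taller frame.

square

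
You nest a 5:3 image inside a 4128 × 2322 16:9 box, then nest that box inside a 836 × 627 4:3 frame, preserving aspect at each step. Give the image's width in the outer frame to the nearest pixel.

Inside the 4128×2322 canvas the image is height-limited at 3870.00 × 2322.00.
16:9 in 836×627: fills the width, so the intermediate becomes 836.00 × 470.25 — a scale of ×0.2025.
So the image's width is 3870.00 × 0.2025 ≈ 783.75.

784 px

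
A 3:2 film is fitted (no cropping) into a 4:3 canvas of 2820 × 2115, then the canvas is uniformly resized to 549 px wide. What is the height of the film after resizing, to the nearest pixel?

In the 2820×2115 frame the film fills the width: height = 2820 × 2/3 ≈ 1880.00 px.
Resizing to 549 px wide multiplies everything by 0.1947: 1880.00 → 366.00 px.

366 px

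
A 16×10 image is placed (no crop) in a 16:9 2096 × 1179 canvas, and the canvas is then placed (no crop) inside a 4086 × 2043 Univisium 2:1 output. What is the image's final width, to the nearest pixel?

16×10 in 2096×1179: fills the height, so the image is 1886.40 × 1179.00.
Second fit — the 16:9 canvas into 4086×2043 spans the height: 3632.00 × 2043.00 (×1.7328 from 2096×1179).
Applying the same ×1.7328: 1886.40 → 3268.80.

3269 px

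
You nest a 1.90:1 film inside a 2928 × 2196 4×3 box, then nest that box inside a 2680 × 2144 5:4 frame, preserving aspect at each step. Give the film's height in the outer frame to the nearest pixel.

First fit — 1.90:1 into 2928×2196 spans the width: 2928.00 × 1541.05.
4×3 in 2680×2144: fills the width, so the intermediate becomes 2680.00 × 2010.00 — a scale of ×0.9153.
The film scales with it: height 1541.05 × 0.9153 ≈ 1410.53.

1411 px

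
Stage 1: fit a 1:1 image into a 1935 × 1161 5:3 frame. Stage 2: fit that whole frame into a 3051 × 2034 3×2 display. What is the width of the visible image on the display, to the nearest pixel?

First fit — 1:1 into 1935×1161 spans the height: 1161.00 × 1161.00.
Second fit — the 5:3 canvas into 3051×2034 spans the width: 3051.00 × 1830.60 (×1.5767 from 1935×1161).
So the image's width is 1161.00 × 1.5767 ≈ 1830.60.

1831 px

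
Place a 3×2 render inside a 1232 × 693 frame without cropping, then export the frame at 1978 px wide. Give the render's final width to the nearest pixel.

1669 px

At 1232×693 the render is height-limited, so width = 693 × 3/2 ≈ 1039.50 px.
Resizing to 1978 px wide multiplies everything by 1.6055: 1039.50 → 1668.94 px.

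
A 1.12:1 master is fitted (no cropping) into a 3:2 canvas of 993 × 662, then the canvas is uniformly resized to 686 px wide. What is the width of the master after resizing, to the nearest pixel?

512 px

Fitted into 993×662, the master spans the height; its width is 662 × 1.120 ≈ 741.44 px.
The frame scales by 686/993 = 0.6908; 741.44 × 0.6908 ≈ 512.21 px.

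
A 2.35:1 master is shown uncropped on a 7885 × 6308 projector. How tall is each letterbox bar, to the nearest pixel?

2.35:1 is wider than 5:4, so it spans the full width.
The master is 7885 / 2.350 ≈ 3355.32 px tall.
6308 − 3355.32 = 2952.68 px of bars (1476.34 each).

1476 px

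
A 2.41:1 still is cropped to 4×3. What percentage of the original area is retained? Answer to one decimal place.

55.3%

Going from 2.41:1 to 4×3 means cutting width while keeping height.
Fraction kept = (1.333)/(2.410) ≈ 55.33%.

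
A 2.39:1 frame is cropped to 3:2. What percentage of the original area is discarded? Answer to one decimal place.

37.2%

Going from 2.39:1 to 3:2 means cutting width while keeping height.
Area ratio = (1.500)/(2.390) = 62.76%; the remaining 37.24% is cropped out.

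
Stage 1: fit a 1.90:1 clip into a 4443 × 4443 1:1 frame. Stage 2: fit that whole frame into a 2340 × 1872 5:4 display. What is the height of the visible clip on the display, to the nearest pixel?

985 px

First fit — 1.90:1 into 4443×4443 spans the width: 4443.00 × 2338.42.
The 1:1 canvas is height-limited in 2340×1872, giving 1872.00 × 1872.00; scale factor 0.4213.
Applying the same ×0.4213: 2338.42 → 985.26.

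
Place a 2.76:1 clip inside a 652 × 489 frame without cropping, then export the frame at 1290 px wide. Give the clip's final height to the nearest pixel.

467 px

Fitted into 652×489, the clip spans the width; its height is 652 / 2.760 ≈ 236.23 px.
The frame scales by 1290/652 = 1.9785; 236.23 × 1.9785 ≈ 467.39 px.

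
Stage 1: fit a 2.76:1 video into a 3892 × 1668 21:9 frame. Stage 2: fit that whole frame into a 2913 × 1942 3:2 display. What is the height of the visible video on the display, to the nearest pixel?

1055 px

First fit — 2.76:1 into 3892×1668 spans the width: 3892.00 × 1410.14.
Second fit — the 21:9 canvas into 2913×1942 spans the width: 2913.00 × 1248.43 (×0.7485 from 3892×1668).
Applying the same ×0.7485: 1410.14 → 1055.43.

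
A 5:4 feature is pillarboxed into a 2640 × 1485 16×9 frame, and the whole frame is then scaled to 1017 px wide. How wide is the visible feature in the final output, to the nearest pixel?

715 px

In the 2640×1485 frame the feature fills the height: width = 1485 × 5/4 ≈ 1856.25 px.
The frame scales by 1017/2640 = 0.3852; 1856.25 × 0.3852 ≈ 715.08 px.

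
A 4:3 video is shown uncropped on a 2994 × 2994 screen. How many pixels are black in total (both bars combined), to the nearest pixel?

4:3 (1.333) > 1:1 (1.000), so the video fills the width.
Content height = 2994 × 3/4 ≈ 2245.5000 px.
Black = 2994 − 2245.5000 = 748.5000 px.
Across the 2994-px span: 748.5000 × 2994 ≈ 2241009 px.

2241009 pixels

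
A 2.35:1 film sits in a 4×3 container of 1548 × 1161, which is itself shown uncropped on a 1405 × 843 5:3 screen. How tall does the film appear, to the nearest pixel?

2.35:1 in 1548×1161: fills the width, so the film is 1548.00 × 658.72.
The 4×3 canvas is height-limited in 1405×843, giving 1124.00 × 843.00; scale factor 0.7261.
Applying the same ×0.7261: 658.72 → 478.30.

478 px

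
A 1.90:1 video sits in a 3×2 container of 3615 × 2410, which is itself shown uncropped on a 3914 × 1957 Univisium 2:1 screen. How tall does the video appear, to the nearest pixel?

1545 px

First fit — 1.90:1 into 3615×2410 spans the width: 3615.00 × 1902.63.
3×2 in 3914×1957: fills the height, so the intermediate becomes 2935.50 × 1957.00 — a scale of ×0.8120.
So the video's height is 1902.63 × 0.8120 ≈ 1545.00.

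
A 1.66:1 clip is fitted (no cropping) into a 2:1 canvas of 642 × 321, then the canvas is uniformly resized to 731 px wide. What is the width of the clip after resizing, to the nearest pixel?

607 px

In the 642×321 frame the clip fills the height: width = 321 × 1.660 ≈ 532.86 px.
Scaling 642 → 731 is ×1.1386, so the width becomes 532.86 × 1.1386 ≈ 606.73 px.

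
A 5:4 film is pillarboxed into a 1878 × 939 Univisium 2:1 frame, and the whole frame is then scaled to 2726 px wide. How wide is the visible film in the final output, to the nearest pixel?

In the 1878×939 frame the film fills the height: width = 939 × 5/4 ≈ 1173.75 px.
Resizing to 2726 px wide multiplies everything by 1.4515: 1173.75 → 1703.75 px.

1704 px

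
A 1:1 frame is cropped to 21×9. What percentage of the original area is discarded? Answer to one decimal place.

57.1%

21×9 is wider than 1:1, so the crop keeps the full width and trims the height.
(1.000)/(2.333) ≈ 0.429 of the area survives, leaving 57.14% discarded.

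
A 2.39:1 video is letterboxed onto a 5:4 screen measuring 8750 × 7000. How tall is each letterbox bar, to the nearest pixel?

1669 px

2.39:1 is wider than 5:4, so it spans the full width.
That makes the image 3661.09 px tall (8750 / 2.390).
Leftover height: 7000 − 3661.09 = 3338.91 px → 1669.46 each side.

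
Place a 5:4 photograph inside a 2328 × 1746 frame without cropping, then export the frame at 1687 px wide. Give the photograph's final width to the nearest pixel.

1582 px

Fitted into 2328×1746, the photograph spans the height; its width is 1746 × 5/4 ≈ 2182.50 px.
Resizing to 1687 px wide multiplies everything by 0.7247: 2182.50 → 1581.56 px.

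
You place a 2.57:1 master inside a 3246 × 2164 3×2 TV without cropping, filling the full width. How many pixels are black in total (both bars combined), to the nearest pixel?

2924532 pixels

That makes the image 1263.0350 px tall (3246 / 2.570).
Leftover height: 2164 − 1263.0350 = 900.9650 px.
Across the 3246-px span: 900.9650 × 3246 ≈ 2924532 px.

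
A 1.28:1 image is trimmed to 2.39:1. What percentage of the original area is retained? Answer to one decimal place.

The width stays; only height is cut (since 2.39:1 is wider than 1.28:1).
Area ratio = (1.280)/(2.390) = 53.56% retained.

53.6%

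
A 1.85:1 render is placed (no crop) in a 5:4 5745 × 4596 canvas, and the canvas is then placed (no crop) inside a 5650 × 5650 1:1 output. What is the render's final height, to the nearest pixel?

3054 px

1.85:1 in 5745×4596: fills the width, so the render is 5745.00 × 3105.41.
The 5:4 canvas is width-limited in 5650×5650, giving 5650.00 × 4520.00; scale factor 0.9835.
The render scales with it: height 3105.41 × 0.9835 ≈ 3054.05.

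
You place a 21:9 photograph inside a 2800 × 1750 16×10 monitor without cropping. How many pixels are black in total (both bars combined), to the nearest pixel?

1540000 pixels

21:9 is wider than 16×10, so it spans the full width.
That makes the image 1200.0000 px tall (2800 × 9/21).
Leftover height: 1750 − 1200.0000 = 550.0000 px.
Across the 2800-px span: 550.0000 × 2800 ≈ 1540000 px.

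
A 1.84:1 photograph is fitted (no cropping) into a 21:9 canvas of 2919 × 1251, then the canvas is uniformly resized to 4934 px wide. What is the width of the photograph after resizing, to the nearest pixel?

3891 px

In the 2919×1251 frame the photograph fills the height: width = 1251 × 1.840 ≈ 2301.84 px.
Scaling 2919 → 4934 is ×1.6903, so the width becomes 2301.84 × 1.6903 ≈ 3890.81 px.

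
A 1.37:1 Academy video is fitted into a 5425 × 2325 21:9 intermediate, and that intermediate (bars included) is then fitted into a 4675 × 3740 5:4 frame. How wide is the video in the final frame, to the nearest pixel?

1.37:1 Academy in 5425×2325: fills the height, so the video is 3185.25 × 2325.00.
The 21:9 canvas is width-limited in 4675×3740, giving 4675.00 × 2003.57; scale factor 0.8618.
So the video's width is 3185.25 × 0.8618 ≈ 2744.89.

2745 px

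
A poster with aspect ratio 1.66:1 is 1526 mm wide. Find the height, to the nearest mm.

Height = 1526 / 1.660 = 919.28.

919 mm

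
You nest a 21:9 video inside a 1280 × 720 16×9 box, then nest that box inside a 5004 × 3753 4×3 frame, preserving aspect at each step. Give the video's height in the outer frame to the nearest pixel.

First fit — 21:9 into 1280×720 spans the width: 1280.00 × 548.57.
Second fit — the 16×9 canvas into 5004×3753 spans the width: 5004.00 × 2814.75 (×3.9094 from 1280×720).
Applying the same ×3.9094: 548.57 → 2144.57.

2145 px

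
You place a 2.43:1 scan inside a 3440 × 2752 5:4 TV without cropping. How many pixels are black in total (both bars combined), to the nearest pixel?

2.43:1 (2.430) > 5:4 (1.250), so the scan fills the width.
That makes the image 1415.6379 px tall (3440 / 2.430).
Black = 2752 − 1415.6379 = 1336.3621 px.
Bar area = 1336.3621 × 3440 ≈ 4597086 px.

4597086 pixels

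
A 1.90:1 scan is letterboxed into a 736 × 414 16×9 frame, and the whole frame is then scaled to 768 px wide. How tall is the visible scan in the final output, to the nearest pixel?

404 px

Fitted into 736×414, the scan spans the width; its height is 736 / 1.900 ≈ 387.37 px.
Resizing to 768 px wide multiplies everything by 1.0435: 387.37 → 404.21 px.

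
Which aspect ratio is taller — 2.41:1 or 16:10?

16:10

2.41 and 16:10 = 1.6; 2.41 > 1.6. The smaller width-to-height ratio is the taller frame.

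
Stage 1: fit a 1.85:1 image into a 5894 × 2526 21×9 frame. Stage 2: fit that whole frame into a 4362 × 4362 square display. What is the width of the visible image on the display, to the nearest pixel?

3458 px

First fit — 1.85:1 into 5894×2526 spans the height: 4673.10 × 2526.00.
21×9 in 4362×4362: fills the width, so the intermediate becomes 4362.00 × 1869.43 — a scale of ×0.7401.
The image scales with it: width 4673.10 × 0.7401 ≈ 3458.44.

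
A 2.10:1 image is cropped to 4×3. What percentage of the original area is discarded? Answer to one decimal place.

4×3 is narrower than 2.10:1, so the crop keeps the full height and trims the width.
(1.333)/(2.100) ≈ 0.635 of the area survives, leaving 36.51% discarded.

36.5%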